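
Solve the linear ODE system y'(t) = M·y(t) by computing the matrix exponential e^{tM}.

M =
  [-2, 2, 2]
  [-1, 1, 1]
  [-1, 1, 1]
e^{tM} =
  [1 - 2*t, 2*t, 2*t]
  [-t, t + 1, t]
  [-t, t, t + 1]

Strategy: write M = P · J · P⁻¹ where J is a Jordan canonical form, so e^{tM} = P · e^{tJ} · P⁻¹, and e^{tJ} can be computed block-by-block.

M has Jordan form
J =
  [0, 1, 0]
  [0, 0, 0]
  [0, 0, 0]
(up to reordering of blocks).

Per-block formulas:
  For a 2×2 Jordan block J_2(0): exp(t · J_2(0)) = e^(0t)·(I + t·N), where N is the 2×2 nilpotent shift.
  For a 1×1 block at λ = 0: exp(t · [0]) = [e^(0t)].

After assembling e^{tJ} and conjugating by P, we get:

e^{tM} =
  [1 - 2*t, 2*t, 2*t]
  [-t, t + 1, t]
  [-t, t, t + 1]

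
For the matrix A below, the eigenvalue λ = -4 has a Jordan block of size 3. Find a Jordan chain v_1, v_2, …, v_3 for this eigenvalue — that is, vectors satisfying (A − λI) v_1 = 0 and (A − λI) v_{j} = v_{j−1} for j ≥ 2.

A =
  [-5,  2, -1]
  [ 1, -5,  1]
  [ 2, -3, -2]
A Jordan chain for λ = -4 of length 3:
v_1 = (1, 0, -1)ᵀ
v_2 = (-1, 1, 2)ᵀ
v_3 = (1, 0, 0)ᵀ

Let N = A − (-4)·I. We want v_3 with N^3 v_3 = 0 but N^2 v_3 ≠ 0; then v_{j-1} := N · v_j for j = 3, …, 2.

Pick v_3 = (1, 0, 0)ᵀ.
Then v_2 = N · v_3 = (-1, 1, 2)ᵀ.
Then v_1 = N · v_2 = (1, 0, -1)ᵀ.

Sanity check: (A − (-4)·I) v_1 = (0, 0, 0)ᵀ = 0. ✓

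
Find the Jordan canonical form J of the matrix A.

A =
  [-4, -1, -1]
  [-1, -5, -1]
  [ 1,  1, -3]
J_3(-4)

The characteristic polynomial is
  det(x·I − A) = x^3 + 12*x^2 + 48*x + 64 = (x + 4)^3

Eigenvalues and multiplicities (the geometric multiplicity of λ is n − rank(A − λI), which equals the number of Jordan blocks for λ):
  λ = -4: algebraic multiplicity = 3, geometric multiplicity = 1

Determining the block sizes for each eigenvalue:
  λ = -4: one block (gm = 1), so the single block has size am = 3 → block sizes [3]

Assembling the blocks gives a Jordan form
J =
  [-4,  1,  0]
  [ 0, -4,  1]
  [ 0,  0, -4]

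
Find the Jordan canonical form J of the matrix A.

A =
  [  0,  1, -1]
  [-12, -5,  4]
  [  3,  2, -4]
J_3(-3)

The characteristic polynomial is
  det(x·I − A) = x^3 + 9*x^2 + 27*x + 27 = (x + 3)^3

Eigenvalues and multiplicities (the geometric multiplicity of λ is n − rank(A − λI), which equals the number of Jordan blocks for λ):
  λ = -3: algebraic multiplicity = 3, geometric multiplicity = 1

Determining the block sizes for each eigenvalue:
  λ = -3: one block (gm = 1), so the single block has size am = 3 → block sizes [3]

Assembling the blocks gives a Jordan form
J =
  [-3,  1,  0]
  [ 0, -3,  1]
  [ 0,  0, -3]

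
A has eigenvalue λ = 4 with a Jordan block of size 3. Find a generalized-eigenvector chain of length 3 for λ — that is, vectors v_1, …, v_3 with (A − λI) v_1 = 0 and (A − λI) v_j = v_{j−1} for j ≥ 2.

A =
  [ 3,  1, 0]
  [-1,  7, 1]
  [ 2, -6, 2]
A Jordan chain for λ = 4 of length 3:
v_1 = (2, 2, -4)ᵀ
v_2 = (1, 3, -6)ᵀ
v_3 = (0, 1, 0)ᵀ

Let N = A − (4)·I. We want v_3 with N^3 v_3 = 0 but N^2 v_3 ≠ 0; then v_{j-1} := N · v_j for j = 3, …, 2.

Pick v_3 = (0, 1, 0)ᵀ.
Then v_2 = N · v_3 = (1, 3, -6)ᵀ.
Then v_1 = N · v_2 = (2, 2, -4)ᵀ.

Sanity check: (A − (4)·I) v_1 = (0, 0, 0)ᵀ = 0. ✓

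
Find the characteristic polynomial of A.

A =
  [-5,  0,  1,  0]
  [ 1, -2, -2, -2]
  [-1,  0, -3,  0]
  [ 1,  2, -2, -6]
x^4 + 16*x^3 + 96*x^2 + 256*x + 256

Expanding det(x·I − A) (e.g. by cofactor expansion or by noting that A is similar to its Jordan form J, which has the same characteristic polynomial as A) gives
  χ_A(x) = x^4 + 16*x^3 + 96*x^2 + 256*x + 256
which factors as (x + 4)^4. The eigenvalues (with algebraic multiplicities) are λ = -4 with multiplicity 4.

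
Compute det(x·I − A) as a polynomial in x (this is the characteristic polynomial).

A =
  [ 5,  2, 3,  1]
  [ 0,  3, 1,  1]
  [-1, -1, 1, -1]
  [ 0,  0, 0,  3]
x^4 - 12*x^3 + 54*x^2 - 108*x + 81

Expanding det(x·I − A) (e.g. by cofactor expansion or by noting that A is similar to its Jordan form J, which has the same characteristic polynomial as A) gives
  χ_A(x) = x^4 - 12*x^3 + 54*x^2 - 108*x + 81
which factors as (x - 3)^4. The eigenvalues (with algebraic multiplicities) are λ = 3 with multiplicity 4.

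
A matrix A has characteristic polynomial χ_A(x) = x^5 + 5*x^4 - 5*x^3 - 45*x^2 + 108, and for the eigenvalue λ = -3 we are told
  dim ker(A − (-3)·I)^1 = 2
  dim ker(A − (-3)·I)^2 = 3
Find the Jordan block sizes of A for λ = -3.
Block sizes for λ = -3: [2, 1]

From the dimensions of kernels of powers, the number of Jordan blocks of size at least j is d_j − d_{j−1} where d_j = dim ker(N^j) (with d_0 = 0). Computing the differences gives [2, 1].
The number of blocks of size exactly k is (#blocks of size ≥ k) − (#blocks of size ≥ k + 1), so the partition is: 1 block(s) of size 1, 1 block(s) of size 2.
In nonincreasing order the block sizes are [2, 1].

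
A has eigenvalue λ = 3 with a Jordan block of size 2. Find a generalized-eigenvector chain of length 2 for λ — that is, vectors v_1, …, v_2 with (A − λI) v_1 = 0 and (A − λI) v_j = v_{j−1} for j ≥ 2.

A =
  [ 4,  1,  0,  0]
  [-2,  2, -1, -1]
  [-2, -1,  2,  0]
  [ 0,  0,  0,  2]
A Jordan chain for λ = 3 of length 2:
v_1 = (1, -1, -1, 0)ᵀ
v_2 = (0, 1, 0, 0)ᵀ

Let N = A − (3)·I. We want v_2 with N^2 v_2 = 0 but N^1 v_2 ≠ 0; then v_{j-1} := N · v_j for j = 2, …, 2.

Pick v_2 = (0, 1, 0, 0)ᵀ.
Then v_1 = N · v_2 = (1, -1, -1, 0)ᵀ.

Sanity check: (A − (3)·I) v_1 = (0, 0, 0, 0)ᵀ = 0. ✓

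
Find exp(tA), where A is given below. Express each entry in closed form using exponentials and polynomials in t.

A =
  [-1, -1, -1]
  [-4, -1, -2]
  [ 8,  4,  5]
e^{tA} =
  [-2*t*exp(t) + exp(t), -t*exp(t), -t*exp(t)]
  [-4*t*exp(t), -2*t*exp(t) + exp(t), -2*t*exp(t)]
  [8*t*exp(t), 4*t*exp(t), 4*t*exp(t) + exp(t)]

Strategy: write A = P · J · P⁻¹ where J is a Jordan canonical form, so e^{tA} = P · e^{tJ} · P⁻¹, and e^{tJ} can be computed block-by-block.

A has Jordan form
J =
  [1, 1, 0]
  [0, 1, 0]
  [0, 0, 1]
(up to reordering of blocks).

Per-block formulas:
  For a 2×2 Jordan block J_2(1): exp(t · J_2(1)) = e^(1t)·(I + t·N), where N is the 2×2 nilpotent shift.
  For a 1×1 block at λ = 1: exp(t · [1]) = [e^(1t)].

After assembling e^{tJ} and conjugating by P, we get:

e^{tA} =
  [-2*t*exp(t) + exp(t), -t*exp(t), -t*exp(t)]
  [-4*t*exp(t), -2*t*exp(t) + exp(t), -2*t*exp(t)]
  [8*t*exp(t), 4*t*exp(t), 4*t*exp(t) + exp(t)]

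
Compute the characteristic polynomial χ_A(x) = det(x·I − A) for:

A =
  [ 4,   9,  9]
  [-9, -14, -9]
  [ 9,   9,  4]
x^3 + 6*x^2 - 15*x - 100

Expanding det(x·I − A) (e.g. by cofactor expansion or by noting that A is similar to its Jordan form J, which has the same characteristic polynomial as A) gives
  χ_A(x) = x^3 + 6*x^2 - 15*x - 100
which factors as (x - 4)*(x + 5)^2. The eigenvalues (with algebraic multiplicities) are λ = -5 with multiplicity 2, λ = 4 with multiplicity 1.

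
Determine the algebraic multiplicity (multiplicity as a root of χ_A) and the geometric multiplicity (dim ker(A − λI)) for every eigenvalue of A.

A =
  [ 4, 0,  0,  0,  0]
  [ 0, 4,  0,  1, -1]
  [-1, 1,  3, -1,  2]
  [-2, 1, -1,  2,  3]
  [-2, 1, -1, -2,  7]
λ = 4: alg = 5, geom = 2

Step 1 — factor the characteristic polynomial to read off the algebraic multiplicities:
  χ_A(x) = (x - 4)^5

Step 2 — compute geometric multiplicities via the rank-nullity identity g(λ) = n − rank(A − λI):
  rank(A − (4)·I) = 3, so dim ker(A − (4)·I) = n − 3 = 2

Summary:
  λ = 4: algebraic multiplicity = 5, geometric multiplicity = 2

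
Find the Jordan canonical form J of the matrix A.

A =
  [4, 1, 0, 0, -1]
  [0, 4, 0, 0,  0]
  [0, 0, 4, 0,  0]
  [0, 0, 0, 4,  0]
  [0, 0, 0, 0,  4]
J_2(4) ⊕ J_1(4) ⊕ J_1(4) ⊕ J_1(4)

The characteristic polynomial is
  det(x·I − A) = x^5 - 20*x^4 + 160*x^3 - 640*x^2 + 1280*x - 1024 = (x - 4)^5

Eigenvalues and multiplicities (the geometric multiplicity of λ is n − rank(A − λI), which equals the number of Jordan blocks for λ):
  λ = 4: algebraic multiplicity = 5, geometric multiplicity = 4

Determining the block sizes for each eigenvalue:
  λ = 4: 4 blocks summing to 5 forces exactly one block of size 2 and the rest size 1 → block sizes [2, 1, 1, 1]

Assembling the blocks gives a Jordan form
J =
  [4, 1, 0, 0, 0]
  [0, 4, 0, 0, 0]
  [0, 0, 4, 0, 0]
  [0, 0, 0, 4, 0]
  [0, 0, 0, 0, 4]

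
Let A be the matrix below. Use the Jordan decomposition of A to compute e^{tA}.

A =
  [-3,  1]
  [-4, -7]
e^{tA} =
  [2*t*exp(-5*t) + exp(-5*t), t*exp(-5*t)]
  [-4*t*exp(-5*t), -2*t*exp(-5*t) + exp(-5*t)]

Strategy: write A = P · J · P⁻¹ where J is a Jordan canonical form, so e^{tA} = P · e^{tJ} · P⁻¹, and e^{tJ} can be computed block-by-block.

A has Jordan form
J =
  [-5,  1]
  [ 0, -5]
(up to reordering of blocks).

Per-block formulas:
  For a 2×2 Jordan block J_2(-5): exp(t · J_2(-5)) = e^(-5t)·(I + t·N), where N is the 2×2 nilpotent shift.

After assembling e^{tJ} and conjugating by P, we get:

e^{tA} =
  [2*t*exp(-5*t) + exp(-5*t), t*exp(-5*t)]
  [-4*t*exp(-5*t), -2*t*exp(-5*t) + exp(-5*t)]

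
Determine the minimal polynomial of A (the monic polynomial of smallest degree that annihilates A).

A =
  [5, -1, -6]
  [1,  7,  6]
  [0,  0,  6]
x^2 - 12*x + 36

The characteristic polynomial is χ_A(x) = (x - 6)^3, so the eigenvalues are known. The minimal polynomial is
  m_A(x) = Π_λ (x − λ)^{k_λ}
where k_λ is the size of the *largest* Jordan block for λ (equivalently, the smallest k with (A − λI)^k v = 0 for every generalised eigenvector v of λ).

  λ = 6: largest Jordan block has size 2, contributing (x − 6)^2

So m_A(x) = (x - 6)^2 = x^2 - 12*x + 36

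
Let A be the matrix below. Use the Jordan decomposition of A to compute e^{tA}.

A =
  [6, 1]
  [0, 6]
e^{tA} =
  [exp(6*t), t*exp(6*t)]
  [0, exp(6*t)]

Strategy: write A = P · J · P⁻¹ where J is a Jordan canonical form, so e^{tA} = P · e^{tJ} · P⁻¹, and e^{tJ} can be computed block-by-block.

A has Jordan form
J =
  [6, 1]
  [0, 6]
(up to reordering of blocks).

Per-block formulas:
  For a 2×2 Jordan block J_2(6): exp(t · J_2(6)) = e^(6t)·(I + t·N), where N is the 2×2 nilpotent shift.

After assembling e^{tJ} and conjugating by P, we get:

e^{tA} =
  [exp(6*t), t*exp(6*t)]
  [0, exp(6*t)]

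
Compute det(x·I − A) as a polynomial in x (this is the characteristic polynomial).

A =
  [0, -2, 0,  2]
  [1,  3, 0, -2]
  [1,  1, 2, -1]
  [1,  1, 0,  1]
x^4 - 6*x^3 + 13*x^2 - 12*x + 4

Expanding det(x·I − A) (e.g. by cofactor expansion or by noting that A is similar to its Jordan form J, which has the same characteristic polynomial as A) gives
  χ_A(x) = x^4 - 6*x^3 + 13*x^2 - 12*x + 4
which factors as (x - 2)^2*(x - 1)^2. The eigenvalues (with algebraic multiplicities) are λ = 1 with multiplicity 2, λ = 2 with multiplicity 2.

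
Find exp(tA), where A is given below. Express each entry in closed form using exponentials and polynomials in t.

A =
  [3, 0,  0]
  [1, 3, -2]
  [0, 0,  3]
e^{tA} =
  [exp(3*t), 0, 0]
  [t*exp(3*t), exp(3*t), -2*t*exp(3*t)]
  [0, 0, exp(3*t)]

Strategy: write A = P · J · P⁻¹ where J is a Jordan canonical form, so e^{tA} = P · e^{tJ} · P⁻¹, and e^{tJ} can be computed block-by-block.

A has Jordan form
J =
  [3, 1, 0]
  [0, 3, 0]
  [0, 0, 3]
(up to reordering of blocks).

Per-block formulas:
  For a 2×2 Jordan block J_2(3): exp(t · J_2(3)) = e^(3t)·(I + t·N), where N is the 2×2 nilpotent shift.
  For a 1×1 block at λ = 3: exp(t · [3]) = [e^(3t)].

After assembling e^{tJ} and conjugating by P, we get:

e^{tA} =
  [exp(3*t), 0, 0]
  [t*exp(3*t), exp(3*t), -2*t*exp(3*t)]
  [0, 0, exp(3*t)]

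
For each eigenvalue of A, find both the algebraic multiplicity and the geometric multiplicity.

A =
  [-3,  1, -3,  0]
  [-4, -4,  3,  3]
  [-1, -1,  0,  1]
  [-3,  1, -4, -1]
λ = -2: alg = 4, geom = 2

Step 1 — factor the characteristic polynomial to read off the algebraic multiplicities:
  χ_A(x) = (x + 2)^4

Step 2 — compute geometric multiplicities via the rank-nullity identity g(λ) = n − rank(A − λI):
  rank(A − (-2)·I) = 2, so dim ker(A − (-2)·I) = n − 2 = 2

Summary:
  λ = -2: algebraic multiplicity = 4, geometric multiplicity = 2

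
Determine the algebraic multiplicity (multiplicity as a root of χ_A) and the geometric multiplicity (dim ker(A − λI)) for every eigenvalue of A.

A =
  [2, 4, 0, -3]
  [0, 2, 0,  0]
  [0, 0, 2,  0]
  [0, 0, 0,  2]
λ = 2: alg = 4, geom = 3

Step 1 — factor the characteristic polynomial to read off the algebraic multiplicities:
  χ_A(x) = (x - 2)^4

Step 2 — compute geometric multiplicities via the rank-nullity identity g(λ) = n − rank(A − λI):
  rank(A − (2)·I) = 1, so dim ker(A − (2)·I) = n − 1 = 3

Summary:
  λ = 2: algebraic multiplicity = 4, geometric multiplicity = 3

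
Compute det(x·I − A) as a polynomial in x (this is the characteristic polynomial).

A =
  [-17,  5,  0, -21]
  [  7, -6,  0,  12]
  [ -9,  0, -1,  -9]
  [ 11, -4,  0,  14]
x^4 + 10*x^3 + 33*x^2 + 40*x + 16

Expanding det(x·I − A) (e.g. by cofactor expansion or by noting that A is similar to its Jordan form J, which has the same characteristic polynomial as A) gives
  χ_A(x) = x^4 + 10*x^3 + 33*x^2 + 40*x + 16
which factors as (x + 1)^2*(x + 4)^2. The eigenvalues (with algebraic multiplicities) are λ = -4 with multiplicity 2, λ = -1 with multiplicity 2.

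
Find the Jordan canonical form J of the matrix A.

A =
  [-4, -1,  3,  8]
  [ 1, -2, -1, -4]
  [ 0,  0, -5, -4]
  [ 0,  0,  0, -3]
J_1(-5) ⊕ J_2(-3) ⊕ J_1(-3)

The characteristic polynomial is
  det(x·I − A) = x^4 + 14*x^3 + 72*x^2 + 162*x + 135 = (x + 3)^3*(x + 5)

Eigenvalues and multiplicities (the geometric multiplicity of λ is n − rank(A − λI), which equals the number of Jordan blocks for λ):
  λ = -5: algebraic multiplicity = 1, geometric multiplicity = 1
  λ = -3: algebraic multiplicity = 3, geometric multiplicity = 2

Determining the block sizes for each eigenvalue:
  λ = -5: one block (gm = 1), so the single block has size am = 1 → block sizes [1]
  λ = -3: 2 blocks summing to 3 forces exactly one block of size 2 and the rest size 1 → block sizes [2, 1]

Assembling the blocks gives a Jordan form
J =
  [-5,  0,  0,  0]
  [ 0, -3,  1,  0]
  [ 0,  0, -3,  0]
  [ 0,  0,  0, -3]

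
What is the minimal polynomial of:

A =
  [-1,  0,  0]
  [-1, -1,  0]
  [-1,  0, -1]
x^2 + 2*x + 1

The characteristic polynomial is χ_A(x) = (x + 1)^3, so the eigenvalues are known. The minimal polynomial is
  m_A(x) = Π_λ (x − λ)^{k_λ}
where k_λ is the size of the *largest* Jordan block for λ (equivalently, the smallest k with (A − λI)^k v = 0 for every generalised eigenvector v of λ).

  λ = -1: largest Jordan block has size 2, contributing (x + 1)^2

So m_A(x) = (x + 1)^2 = x^2 + 2*x + 1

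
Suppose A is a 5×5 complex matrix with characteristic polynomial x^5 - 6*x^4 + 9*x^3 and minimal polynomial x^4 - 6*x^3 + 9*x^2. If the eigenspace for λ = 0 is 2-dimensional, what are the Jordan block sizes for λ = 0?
Block sizes for λ = 0: [2, 1]

Step 1 — from the characteristic polynomial, algebraic multiplicity of λ = 0 is 3. From dim ker(A − (0)·I) = 2, there are exactly 2 Jordan blocks for λ = 0.
Step 2 — from the minimal polynomial, the factor (x − 0)^2 tells us the largest block for λ = 0 has size 2.
Step 3 — with total size 3, 2 blocks, and largest block 2, the block sizes (in nonincreasing order) are [2, 1].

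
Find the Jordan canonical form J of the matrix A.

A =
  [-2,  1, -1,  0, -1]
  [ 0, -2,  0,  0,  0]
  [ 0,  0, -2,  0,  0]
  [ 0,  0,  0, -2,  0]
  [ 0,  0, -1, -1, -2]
J_3(-2) ⊕ J_1(-2) ⊕ J_1(-2)

The characteristic polynomial is
  det(x·I − A) = x^5 + 10*x^4 + 40*x^3 + 80*x^2 + 80*x + 32 = (x + 2)^5

Eigenvalues and multiplicities (the geometric multiplicity of λ is n − rank(A − λI), which equals the number of Jordan blocks for λ):
  λ = -2: algebraic multiplicity = 5, geometric multiplicity = 3

Determining the block sizes for each eigenvalue:
  λ = -2: with am = 5 and gm = 3, the partition is not yet determined (e.g. several partitions of 5 into 3 parts exist). Let N = A − (-2)·I. Computing rank(N^1) = 2, rank(N^2) = 1, rank(N^3) = 0; the number of blocks of size ≥ j is rank(N^{j−1}) − rank(N^j), giving [3, 1, 1]. So we have 1 block(s) of size 3, 2 block(s) of size 1 → block sizes [3, 1, 1]

Assembling the blocks gives a Jordan form
J =
  [-2,  1,  0,  0,  0]
  [ 0, -2,  1,  0,  0]
  [ 0,  0, -2,  0,  0]
  [ 0,  0,  0, -2,  0]
  [ 0,  0,  0,  0, -2]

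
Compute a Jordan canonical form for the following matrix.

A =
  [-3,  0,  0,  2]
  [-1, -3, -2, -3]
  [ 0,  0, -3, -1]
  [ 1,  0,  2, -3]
J_3(-3) ⊕ J_1(-3)

The characteristic polynomial is
  det(x·I − A) = x^4 + 12*x^3 + 54*x^2 + 108*x + 81 = (x + 3)^4

Eigenvalues and multiplicities (the geometric multiplicity of λ is n − rank(A − λI), which equals the number of Jordan blocks for λ):
  λ = -3: algebraic multiplicity = 4, geometric multiplicity = 2

Determining the block sizes for each eigenvalue:
  λ = -3: with am = 4 and gm = 2, the partition is not yet determined (e.g. several partitions of 4 into 2 parts exist). Let N = A − (-3)·I. Computing rank(N^1) = 2, rank(N^2) = 1, rank(N^3) = 0; the number of blocks of size ≥ j is rank(N^{j−1}) − rank(N^j), giving [2, 1, 1]. So we have 1 block(s) of size 3, 1 block(s) of size 1 → block sizes [3, 1]

Assembling the blocks gives a Jordan form
J =
  [-3,  1,  0,  0]
  [ 0, -3,  1,  0]
  [ 0,  0, -3,  0]
  [ 0,  0,  0, -3]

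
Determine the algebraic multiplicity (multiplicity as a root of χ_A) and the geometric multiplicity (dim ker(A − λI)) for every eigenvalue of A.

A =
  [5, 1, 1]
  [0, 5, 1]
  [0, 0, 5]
λ = 5: alg = 3, geom = 1

Step 1 — factor the characteristic polynomial to read off the algebraic multiplicities:
  χ_A(x) = (x - 5)^3

Step 2 — compute geometric multiplicities via the rank-nullity identity g(λ) = n − rank(A − λI):
  rank(A − (5)·I) = 2, so dim ker(A − (5)·I) = n − 2 = 1

Summary:
  λ = 5: algebraic multiplicity = 3, geometric multiplicity = 1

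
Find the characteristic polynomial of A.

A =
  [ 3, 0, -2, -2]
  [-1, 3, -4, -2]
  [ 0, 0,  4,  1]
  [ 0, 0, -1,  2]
x^4 - 12*x^3 + 54*x^2 - 108*x + 81

Expanding det(x·I − A) (e.g. by cofactor expansion or by noting that A is similar to its Jordan form J, which has the same characteristic polynomial as A) gives
  χ_A(x) = x^4 - 12*x^3 + 54*x^2 - 108*x + 81
which factors as (x - 3)^4. The eigenvalues (with algebraic multiplicities) are λ = 3 with multiplicity 4.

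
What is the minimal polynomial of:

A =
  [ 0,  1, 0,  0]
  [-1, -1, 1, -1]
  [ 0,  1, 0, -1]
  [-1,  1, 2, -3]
x^3 + 3*x^2 + 3*x + 1

The characteristic polynomial is χ_A(x) = (x + 1)^4, so the eigenvalues are known. The minimal polynomial is
  m_A(x) = Π_λ (x − λ)^{k_λ}
where k_λ is the size of the *largest* Jordan block for λ (equivalently, the smallest k with (A − λI)^k v = 0 for every generalised eigenvector v of λ).

  λ = -1: largest Jordan block has size 3, contributing (x + 1)^3

So m_A(x) = (x + 1)^3 = x^3 + 3*x^2 + 3*x + 1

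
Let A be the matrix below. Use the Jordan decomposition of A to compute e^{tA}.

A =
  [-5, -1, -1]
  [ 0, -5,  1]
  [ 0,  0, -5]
e^{tA} =
  [exp(-5*t), -t*exp(-5*t), -t^2*exp(-5*t)/2 - t*exp(-5*t)]
  [0, exp(-5*t), t*exp(-5*t)]
  [0, 0, exp(-5*t)]

Strategy: write A = P · J · P⁻¹ where J is a Jordan canonical form, so e^{tA} = P · e^{tJ} · P⁻¹, and e^{tJ} can be computed block-by-block.

A has Jordan form
J =
  [-5,  1,  0]
  [ 0, -5,  1]
  [ 0,  0, -5]
(up to reordering of blocks).

Per-block formulas:
  For a 3×3 Jordan block J_3(-5): exp(t · J_3(-5)) = e^(-5t)·(I + t·N + (t^2/2)·N^2), where N is the 3×3 nilpotent shift.

After assembling e^{tJ} and conjugating by P, we get:

e^{tA} =
  [exp(-5*t), -t*exp(-5*t), -t^2*exp(-5*t)/2 - t*exp(-5*t)]
  [0, exp(-5*t), t*exp(-5*t)]
  [0, 0, exp(-5*t)]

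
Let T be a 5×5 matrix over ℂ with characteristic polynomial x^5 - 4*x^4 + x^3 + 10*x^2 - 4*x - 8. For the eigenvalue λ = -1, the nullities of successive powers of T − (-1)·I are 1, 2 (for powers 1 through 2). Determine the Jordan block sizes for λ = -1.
Block sizes for λ = -1: [2]

From the dimensions of kernels of powers, the number of Jordan blocks of size at least j is d_j − d_{j−1} where d_j = dim ker(N^j) (with d_0 = 0). Computing the differences gives [1, 1].
The number of blocks of size exactly k is (#blocks of size ≥ k) − (#blocks of size ≥ k + 1), so the partition is: 1 block(s) of size 2.
In nonincreasing order the block sizes are [2].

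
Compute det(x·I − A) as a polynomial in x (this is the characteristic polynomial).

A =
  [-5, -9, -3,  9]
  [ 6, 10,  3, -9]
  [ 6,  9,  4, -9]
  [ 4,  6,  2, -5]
x^4 - 4*x^3 + 6*x^2 - 4*x + 1

Expanding det(x·I − A) (e.g. by cofactor expansion or by noting that A is similar to its Jordan form J, which has the same characteristic polynomial as A) gives
  χ_A(x) = x^4 - 4*x^3 + 6*x^2 - 4*x + 1
which factors as (x - 1)^4. The eigenvalues (with algebraic multiplicities) are λ = 1 with multiplicity 4.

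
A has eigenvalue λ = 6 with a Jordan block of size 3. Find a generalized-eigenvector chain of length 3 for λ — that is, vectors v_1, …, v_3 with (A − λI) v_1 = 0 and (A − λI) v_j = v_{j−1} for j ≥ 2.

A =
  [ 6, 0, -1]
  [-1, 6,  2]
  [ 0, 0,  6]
A Jordan chain for λ = 6 of length 3:
v_1 = (0, 1, 0)ᵀ
v_2 = (-1, 2, 0)ᵀ
v_3 = (0, 0, 1)ᵀ

Let N = A − (6)·I. We want v_3 with N^3 v_3 = 0 but N^2 v_3 ≠ 0; then v_{j-1} := N · v_j for j = 3, …, 2.

Pick v_3 = (0, 0, 1)ᵀ.
Then v_2 = N · v_3 = (-1, 2, 0)ᵀ.
Then v_1 = N · v_2 = (0, 1, 0)ᵀ.

Sanity check: (A − (6)·I) v_1 = (0, 0, 0)ᵀ = 0. ✓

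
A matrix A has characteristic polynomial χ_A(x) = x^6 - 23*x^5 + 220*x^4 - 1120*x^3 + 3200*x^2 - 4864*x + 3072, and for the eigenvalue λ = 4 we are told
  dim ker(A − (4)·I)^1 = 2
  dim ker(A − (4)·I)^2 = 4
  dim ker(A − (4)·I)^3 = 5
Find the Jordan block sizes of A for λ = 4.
Block sizes for λ = 4: [3, 2]

From the dimensions of kernels of powers, the number of Jordan blocks of size at least j is d_j − d_{j−1} where d_j = dim ker(N^j) (with d_0 = 0). Computing the differences gives [2, 2, 1].
The number of blocks of size exactly k is (#blocks of size ≥ k) − (#blocks of size ≥ k + 1), so the partition is: 1 block(s) of size 2, 1 block(s) of size 3.
In nonincreasing order the block sizes are [3, 2].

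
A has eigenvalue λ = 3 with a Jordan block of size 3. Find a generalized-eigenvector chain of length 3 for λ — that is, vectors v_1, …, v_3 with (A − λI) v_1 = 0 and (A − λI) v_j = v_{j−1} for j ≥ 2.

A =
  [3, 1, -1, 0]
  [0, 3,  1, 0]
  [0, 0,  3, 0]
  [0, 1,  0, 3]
A Jordan chain for λ = 3 of length 3:
v_1 = (1, 0, 0, 1)ᵀ
v_2 = (-1, 1, 0, 0)ᵀ
v_3 = (0, 0, 1, 0)ᵀ

Let N = A − (3)·I. We want v_3 with N^3 v_3 = 0 but N^2 v_3 ≠ 0; then v_{j-1} := N · v_j for j = 3, …, 2.

Pick v_3 = (0, 0, 1, 0)ᵀ.
Then v_2 = N · v_3 = (-1, 1, 0, 0)ᵀ.
Then v_1 = N · v_2 = (1, 0, 0, 1)ᵀ.

Sanity check: (A − (3)·I) v_1 = (0, 0, 0, 0)ᵀ = 0. ✓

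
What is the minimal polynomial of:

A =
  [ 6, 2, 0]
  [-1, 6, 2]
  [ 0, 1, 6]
x^3 - 18*x^2 + 108*x - 216

The characteristic polynomial is χ_A(x) = (x - 6)^3, so the eigenvalues are known. The minimal polynomial is
  m_A(x) = Π_λ (x − λ)^{k_λ}
where k_λ is the size of the *largest* Jordan block for λ (equivalently, the smallest k with (A − λI)^k v = 0 for every generalised eigenvector v of λ).

  λ = 6: largest Jordan block has size 3, contributing (x − 6)^3

So m_A(x) = (x - 6)^3 = x^3 - 18*x^2 + 108*x - 216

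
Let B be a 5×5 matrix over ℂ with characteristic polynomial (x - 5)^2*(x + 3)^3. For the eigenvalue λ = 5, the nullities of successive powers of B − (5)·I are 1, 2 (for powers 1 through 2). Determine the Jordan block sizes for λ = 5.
Block sizes for λ = 5: [2]

From the dimensions of kernels of powers, the number of Jordan blocks of size at least j is d_j − d_{j−1} where d_j = dim ker(N^j) (with d_0 = 0). Computing the differences gives [1, 1].
The number of blocks of size exactly k is (#blocks of size ≥ k) − (#blocks of size ≥ k + 1), so the partition is: 1 block(s) of size 2.
In nonincreasing order the block sizes are [2].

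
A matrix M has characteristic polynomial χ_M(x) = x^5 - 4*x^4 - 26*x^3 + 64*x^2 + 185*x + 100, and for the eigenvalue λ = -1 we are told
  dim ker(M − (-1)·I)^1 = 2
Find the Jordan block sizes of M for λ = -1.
Block sizes for λ = -1: [1, 1]

From the dimensions of kernels of powers, the number of Jordan blocks of size at least j is d_j − d_{j−1} where d_j = dim ker(N^j) (with d_0 = 0). Computing the differences gives [2].
The number of blocks of size exactly k is (#blocks of size ≥ k) − (#blocks of size ≥ k + 1), so the partition is: 2 block(s) of size 1.
In nonincreasing order the block sizes are [1, 1].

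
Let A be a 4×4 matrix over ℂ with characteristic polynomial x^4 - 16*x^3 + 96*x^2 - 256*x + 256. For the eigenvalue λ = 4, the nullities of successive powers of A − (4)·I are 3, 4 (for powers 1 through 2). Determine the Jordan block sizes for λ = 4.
Block sizes for λ = 4: [2, 1, 1]

From the dimensions of kernels of powers, the number of Jordan blocks of size at least j is d_j − d_{j−1} where d_j = dim ker(N^j) (with d_0 = 0). Computing the differences gives [3, 1].
The number of blocks of size exactly k is (#blocks of size ≥ k) − (#blocks of size ≥ k + 1), so the partition is: 2 block(s) of size 1, 1 block(s) of size 2.
In nonincreasing order the block sizes are [2, 1, 1].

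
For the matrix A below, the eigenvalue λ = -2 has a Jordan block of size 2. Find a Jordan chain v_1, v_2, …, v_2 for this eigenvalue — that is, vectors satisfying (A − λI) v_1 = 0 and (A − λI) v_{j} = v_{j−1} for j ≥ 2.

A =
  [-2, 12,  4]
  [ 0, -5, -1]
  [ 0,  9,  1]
A Jordan chain for λ = -2 of length 2:
v_1 = (12, -3, 9)ᵀ
v_2 = (0, 1, 0)ᵀ

Let N = A − (-2)·I. We want v_2 with N^2 v_2 = 0 but N^1 v_2 ≠ 0; then v_{j-1} := N · v_j for j = 2, …, 2.

Pick v_2 = (0, 1, 0)ᵀ.
Then v_1 = N · v_2 = (12, -3, 9)ᵀ.

Sanity check: (A − (-2)·I) v_1 = (0, 0, 0)ᵀ = 0. ✓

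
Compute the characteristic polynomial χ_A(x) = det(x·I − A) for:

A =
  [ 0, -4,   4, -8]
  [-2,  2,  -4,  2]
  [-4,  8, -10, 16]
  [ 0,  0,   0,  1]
x^4 + 7*x^3 + 12*x^2 - 4*x - 16

Expanding det(x·I − A) (e.g. by cofactor expansion or by noting that A is similar to its Jordan form J, which has the same characteristic polynomial as A) gives
  χ_A(x) = x^4 + 7*x^3 + 12*x^2 - 4*x - 16
which factors as (x - 1)*(x + 2)^2*(x + 4). The eigenvalues (with algebraic multiplicities) are λ = -4 with multiplicity 1, λ = -2 with multiplicity 2, λ = 1 with multiplicity 1.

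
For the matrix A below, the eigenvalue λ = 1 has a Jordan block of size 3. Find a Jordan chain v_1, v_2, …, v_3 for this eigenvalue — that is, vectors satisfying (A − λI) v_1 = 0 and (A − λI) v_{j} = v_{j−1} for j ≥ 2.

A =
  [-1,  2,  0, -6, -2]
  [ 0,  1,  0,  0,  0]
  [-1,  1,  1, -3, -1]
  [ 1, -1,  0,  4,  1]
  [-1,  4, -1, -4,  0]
A Jordan chain for λ = 1 of length 3:
v_1 = (-6, 0, -3, 3, -3)ᵀ
v_2 = (2, 0, 1, -1, 4)ᵀ
v_3 = (0, 1, 0, 0, 0)ᵀ

Let N = A − (1)·I. We want v_3 with N^3 v_3 = 0 but N^2 v_3 ≠ 0; then v_{j-1} := N · v_j for j = 3, …, 2.

Pick v_3 = (0, 1, 0, 0, 0)ᵀ.
Then v_2 = N · v_3 = (2, 0, 1, -1, 4)ᵀ.
Then v_1 = N · v_2 = (-6, 0, -3, 3, -3)ᵀ.

Sanity check: (A − (1)·I) v_1 = (0, 0, 0, 0, 0)ᵀ = 0. ✓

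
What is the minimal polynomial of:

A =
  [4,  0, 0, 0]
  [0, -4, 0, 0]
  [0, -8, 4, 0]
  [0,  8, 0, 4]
x^2 - 16

The characteristic polynomial is χ_A(x) = (x - 4)^3*(x + 4), so the eigenvalues are known. The minimal polynomial is
  m_A(x) = Π_λ (x − λ)^{k_λ}
where k_λ is the size of the *largest* Jordan block for λ (equivalently, the smallest k with (A − λI)^k v = 0 for every generalised eigenvector v of λ).

  λ = -4: largest Jordan block has size 1, contributing (x + 4)
  λ = 4: largest Jordan block has size 1, contributing (x − 4)

So m_A(x) = (x - 4)*(x + 4) = x^2 - 16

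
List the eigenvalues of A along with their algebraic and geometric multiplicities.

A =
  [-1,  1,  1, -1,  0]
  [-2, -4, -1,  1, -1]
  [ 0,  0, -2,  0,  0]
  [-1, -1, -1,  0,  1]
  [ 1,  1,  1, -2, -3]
λ = -2: alg = 5, geom = 2

Step 1 — factor the characteristic polynomial to read off the algebraic multiplicities:
  χ_A(x) = (x + 2)^5

Step 2 — compute geometric multiplicities via the rank-nullity identity g(λ) = n − rank(A − λI):
  rank(A − (-2)·I) = 3, so dim ker(A − (-2)·I) = n − 3 = 2

Summary:
  λ = -2: algebraic multiplicity = 5, geometric multiplicity = 2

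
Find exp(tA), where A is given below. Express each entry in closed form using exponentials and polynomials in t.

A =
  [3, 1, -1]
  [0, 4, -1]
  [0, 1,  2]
e^{tA} =
  [exp(3*t), t*exp(3*t), -t*exp(3*t)]
  [0, t*exp(3*t) + exp(3*t), -t*exp(3*t)]
  [0, t*exp(3*t), -t*exp(3*t) + exp(3*t)]

Strategy: write A = P · J · P⁻¹ where J is a Jordan canonical form, so e^{tA} = P · e^{tJ} · P⁻¹, and e^{tJ} can be computed block-by-block.

A has Jordan form
J =
  [3, 1, 0]
  [0, 3, 0]
  [0, 0, 3]
(up to reordering of blocks).

Per-block formulas:
  For a 2×2 Jordan block J_2(3): exp(t · J_2(3)) = e^(3t)·(I + t·N), where N is the 2×2 nilpotent shift.
  For a 1×1 block at λ = 3: exp(t · [3]) = [e^(3t)].

After assembling e^{tJ} and conjugating by P, we get:

e^{tA} =
  [exp(3*t), t*exp(3*t), -t*exp(3*t)]
  [0, t*exp(3*t) + exp(3*t), -t*exp(3*t)]
  [0, t*exp(3*t), -t*exp(3*t) + exp(3*t)]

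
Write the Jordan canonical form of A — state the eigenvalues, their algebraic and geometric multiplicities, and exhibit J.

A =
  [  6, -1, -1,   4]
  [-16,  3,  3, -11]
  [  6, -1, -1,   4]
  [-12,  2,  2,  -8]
J_3(0) ⊕ J_1(0)

The characteristic polynomial is
  det(x·I − A) = x^4

Eigenvalues and multiplicities (the geometric multiplicity of λ is n − rank(A − λI), which equals the number of Jordan blocks for λ):
  λ = 0: algebraic multiplicity = 4, geometric multiplicity = 2

Determining the block sizes for each eigenvalue:
  λ = 0: with am = 4 and gm = 2, the partition is not yet determined (e.g. several partitions of 4 into 2 parts exist). Let N = A − (0)·I. Computing rank(N^1) = 2, rank(N^2) = 1, rank(N^3) = 0; the number of blocks of size ≥ j is rank(N^{j−1}) − rank(N^j), giving [2, 1, 1]. So we have 1 block(s) of size 3, 1 block(s) of size 1 → block sizes [3, 1]

Assembling the blocks gives a Jordan form
J =
  [0, 1, 0, 0]
  [0, 0, 1, 0]
  [0, 0, 0, 0]
  [0, 0, 0, 0]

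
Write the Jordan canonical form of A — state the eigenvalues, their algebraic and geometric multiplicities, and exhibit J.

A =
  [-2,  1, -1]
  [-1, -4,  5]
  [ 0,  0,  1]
J_2(-3) ⊕ J_1(1)

The characteristic polynomial is
  det(x·I − A) = x^3 + 5*x^2 + 3*x - 9 = (x - 1)*(x + 3)^2

Eigenvalues and multiplicities (the geometric multiplicity of λ is n − rank(A − λI), which equals the number of Jordan blocks for λ):
  λ = -3: algebraic multiplicity = 2, geometric multiplicity = 1
  λ = 1: algebraic multiplicity = 1, geometric multiplicity = 1

Determining the block sizes for each eigenvalue:
  λ = -3: one block (gm = 1), so the single block has size am = 2 → block sizes [2]
  λ = 1: one block (gm = 1), so the single block has size am = 1 → block sizes [1]

Assembling the blocks gives a Jordan form
J =
  [-3,  1, 0]
  [ 0, -3, 0]
  [ 0,  0, 1]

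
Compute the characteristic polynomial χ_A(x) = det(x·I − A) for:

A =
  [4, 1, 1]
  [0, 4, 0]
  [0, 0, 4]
x^3 - 12*x^2 + 48*x - 64

Expanding det(x·I − A) (e.g. by cofactor expansion or by noting that A is similar to its Jordan form J, which has the same characteristic polynomial as A) gives
  χ_A(x) = x^3 - 12*x^2 + 48*x - 64
which factors as (x - 4)^3. The eigenvalues (with algebraic multiplicities) are λ = 4 with multiplicity 3.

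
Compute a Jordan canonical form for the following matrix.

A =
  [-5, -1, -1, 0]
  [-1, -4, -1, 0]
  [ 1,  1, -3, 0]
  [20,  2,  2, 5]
J_3(-4) ⊕ J_1(5)

The characteristic polynomial is
  det(x·I − A) = x^4 + 7*x^3 - 12*x^2 - 176*x - 320 = (x - 5)*(x + 4)^3

Eigenvalues and multiplicities (the geometric multiplicity of λ is n − rank(A − λI), which equals the number of Jordan blocks for λ):
  λ = -4: algebraic multiplicity = 3, geometric multiplicity = 1
  λ = 5: algebraic multiplicity = 1, geometric multiplicity = 1

Determining the block sizes for each eigenvalue:
  λ = -4: one block (gm = 1), so the single block has size am = 3 → block sizes [3]
  λ = 5: one block (gm = 1), so the single block has size am = 1 → block sizes [1]

Assembling the blocks gives a Jordan form
J =
  [-4,  1,  0, 0]
  [ 0, -4,  1, 0]
  [ 0,  0, -4, 0]
  [ 0,  0,  0, 5]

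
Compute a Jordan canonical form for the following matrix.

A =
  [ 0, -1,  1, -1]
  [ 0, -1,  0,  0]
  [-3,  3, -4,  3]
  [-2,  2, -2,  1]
J_2(-1) ⊕ J_1(-1) ⊕ J_1(-1)

The characteristic polynomial is
  det(x·I − A) = x^4 + 4*x^3 + 6*x^2 + 4*x + 1 = (x + 1)^4

Eigenvalues and multiplicities (the geometric multiplicity of λ is n − rank(A − λI), which equals the number of Jordan blocks for λ):
  λ = -1: algebraic multiplicity = 4, geometric multiplicity = 3

Determining the block sizes for each eigenvalue:
  λ = -1: 3 blocks summing to 4 forces exactly one block of size 2 and the rest size 1 → block sizes [2, 1, 1]

Assembling the blocks gives a Jordan form
J =
  [-1,  1,  0,  0]
  [ 0, -1,  0,  0]
  [ 0,  0, -1,  0]
  [ 0,  0,  0, -1]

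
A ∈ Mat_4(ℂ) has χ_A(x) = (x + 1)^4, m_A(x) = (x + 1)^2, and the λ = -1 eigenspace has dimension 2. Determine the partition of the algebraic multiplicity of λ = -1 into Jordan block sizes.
Block sizes for λ = -1: [2, 2]

Step 1 — from the characteristic polynomial, algebraic multiplicity of λ = -1 is 4. From dim ker(A − (-1)·I) = 2, there are exactly 2 Jordan blocks for λ = -1.
Step 2 — from the minimal polynomial, the factor (x + 1)^2 tells us the largest block for λ = -1 has size 2.
Step 3 — with total size 4, 2 blocks, and largest block 2, the block sizes (in nonincreasing order) are [2, 2].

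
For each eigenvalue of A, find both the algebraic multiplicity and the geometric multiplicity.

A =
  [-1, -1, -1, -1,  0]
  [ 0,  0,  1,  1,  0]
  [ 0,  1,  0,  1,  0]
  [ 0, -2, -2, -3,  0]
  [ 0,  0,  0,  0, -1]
λ = -1: alg = 5, geom = 4

Step 1 — factor the characteristic polynomial to read off the algebraic multiplicities:
  χ_A(x) = (x + 1)^5

Step 2 — compute geometric multiplicities via the rank-nullity identity g(λ) = n − rank(A − λI):
  rank(A − (-1)·I) = 1, so dim ker(A − (-1)·I) = n − 1 = 4

Summary:
  λ = -1: algebraic multiplicity = 5, geometric multiplicity = 4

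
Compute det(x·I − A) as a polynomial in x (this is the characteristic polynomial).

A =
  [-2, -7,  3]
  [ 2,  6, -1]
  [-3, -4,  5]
x^3 - 9*x^2 + 27*x - 27

Expanding det(x·I − A) (e.g. by cofactor expansion or by noting that A is similar to its Jordan form J, which has the same characteristic polynomial as A) gives
  χ_A(x) = x^3 - 9*x^2 + 27*x - 27
which factors as (x - 3)^3. The eigenvalues (with algebraic multiplicities) are λ = 3 with multiplicity 3.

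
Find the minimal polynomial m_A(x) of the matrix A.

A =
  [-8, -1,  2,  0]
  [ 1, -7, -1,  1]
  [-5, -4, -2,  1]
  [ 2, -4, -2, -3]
x^3 + 15*x^2 + 75*x + 125

The characteristic polynomial is χ_A(x) = (x + 5)^4, so the eigenvalues are known. The minimal polynomial is
  m_A(x) = Π_λ (x − λ)^{k_λ}
where k_λ is the size of the *largest* Jordan block for λ (equivalently, the smallest k with (A − λI)^k v = 0 for every generalised eigenvector v of λ).

  λ = -5: largest Jordan block has size 3, contributing (x + 5)^3

So m_A(x) = (x + 5)^3 = x^3 + 15*x^2 + 75*x + 125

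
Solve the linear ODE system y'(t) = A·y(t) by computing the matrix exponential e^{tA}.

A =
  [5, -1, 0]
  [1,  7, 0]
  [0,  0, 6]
e^{tA} =
  [-t*exp(6*t) + exp(6*t), -t*exp(6*t), 0]
  [t*exp(6*t), t*exp(6*t) + exp(6*t), 0]
  [0, 0, exp(6*t)]

Strategy: write A = P · J · P⁻¹ where J is a Jordan canonical form, so e^{tA} = P · e^{tJ} · P⁻¹, and e^{tJ} can be computed block-by-block.

A has Jordan form
J =
  [6, 1, 0]
  [0, 6, 0]
  [0, 0, 6]
(up to reordering of blocks).

Per-block formulas:
  For a 2×2 Jordan block J_2(6): exp(t · J_2(6)) = e^(6t)·(I + t·N), where N is the 2×2 nilpotent shift.
  For a 1×1 block at λ = 6: exp(t · [6]) = [e^(6t)].

After assembling e^{tJ} and conjugating by P, we get:

e^{tA} =
  [-t*exp(6*t) + exp(6*t), -t*exp(6*t), 0]
  [t*exp(6*t), t*exp(6*t) + exp(6*t), 0]
  [0, 0, exp(6*t)]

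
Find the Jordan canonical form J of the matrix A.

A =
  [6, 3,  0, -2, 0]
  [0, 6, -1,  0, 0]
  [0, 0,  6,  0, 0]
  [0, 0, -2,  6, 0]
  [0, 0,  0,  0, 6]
J_3(6) ⊕ J_1(6) ⊕ J_1(6)

The characteristic polynomial is
  det(x·I − A) = x^5 - 30*x^4 + 360*x^3 - 2160*x^2 + 6480*x - 7776 = (x - 6)^5

Eigenvalues and multiplicities (the geometric multiplicity of λ is n − rank(A − λI), which equals the number of Jordan blocks for λ):
  λ = 6: algebraic multiplicity = 5, geometric multiplicity = 3

Determining the block sizes for each eigenvalue:
  λ = 6: with am = 5 and gm = 3, the partition is not yet determined (e.g. several partitions of 5 into 3 parts exist). Let N = A − (6)·I. Computing rank(N^1) = 2, rank(N^2) = 1, rank(N^3) = 0; the number of blocks of size ≥ j is rank(N^{j−1}) − rank(N^j), giving [3, 1, 1]. So we have 1 block(s) of size 3, 2 block(s) of size 1 → block sizes [3, 1, 1]

Assembling the blocks gives a Jordan form
J =
  [6, 1, 0, 0, 0]
  [0, 6, 1, 0, 0]
  [0, 0, 6, 0, 0]
  [0, 0, 0, 6, 0]
  [0, 0, 0, 0, 6]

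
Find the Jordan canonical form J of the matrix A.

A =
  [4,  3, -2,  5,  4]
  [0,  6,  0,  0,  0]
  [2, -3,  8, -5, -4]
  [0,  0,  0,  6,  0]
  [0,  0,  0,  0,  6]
J_2(6) ⊕ J_1(6) ⊕ J_1(6) ⊕ J_1(6)

The characteristic polynomial is
  det(x·I − A) = x^5 - 30*x^4 + 360*x^3 - 2160*x^2 + 6480*x - 7776 = (x - 6)^5

Eigenvalues and multiplicities (the geometric multiplicity of λ is n − rank(A − λI), which equals the number of Jordan blocks for λ):
  λ = 6: algebraic multiplicity = 5, geometric multiplicity = 4

Determining the block sizes for each eigenvalue:
  λ = 6: 4 blocks summing to 5 forces exactly one block of size 2 and the rest size 1 → block sizes [2, 1, 1, 1]

Assembling the blocks gives a Jordan form
J =
  [6, 1, 0, 0, 0]
  [0, 6, 0, 0, 0]
  [0, 0, 6, 0, 0]
  [0, 0, 0, 6, 0]
  [0, 0, 0, 0, 6]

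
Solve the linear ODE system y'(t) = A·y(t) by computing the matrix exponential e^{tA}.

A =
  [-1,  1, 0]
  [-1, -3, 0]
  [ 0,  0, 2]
e^{tA} =
  [t*exp(-2*t) + exp(-2*t), t*exp(-2*t), 0]
  [-t*exp(-2*t), -t*exp(-2*t) + exp(-2*t), 0]
  [0, 0, exp(2*t)]

Strategy: write A = P · J · P⁻¹ where J is a Jordan canonical form, so e^{tA} = P · e^{tJ} · P⁻¹, and e^{tJ} can be computed block-by-block.

A has Jordan form
J =
  [-2,  1, 0]
  [ 0, -2, 0]
  [ 0,  0, 2]
(up to reordering of blocks).

Per-block formulas:
  For a 2×2 Jordan block J_2(-2): exp(t · J_2(-2)) = e^(-2t)·(I + t·N), where N is the 2×2 nilpotent shift.
  For a 1×1 block at λ = 2: exp(t · [2]) = [e^(2t)].

After assembling e^{tJ} and conjugating by P, we get:

e^{tA} =
  [t*exp(-2*t) + exp(-2*t), t*exp(-2*t), 0]
  [-t*exp(-2*t), -t*exp(-2*t) + exp(-2*t), 0]
  [0, 0, exp(2*t)]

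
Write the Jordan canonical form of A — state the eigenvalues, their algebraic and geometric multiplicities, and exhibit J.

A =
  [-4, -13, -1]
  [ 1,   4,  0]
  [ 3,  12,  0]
J_3(0)

The characteristic polynomial is
  det(x·I − A) = x^3

Eigenvalues and multiplicities (the geometric multiplicity of λ is n − rank(A − λI), which equals the number of Jordan blocks for λ):
  λ = 0: algebraic multiplicity = 3, geometric multiplicity = 1

Determining the block sizes for each eigenvalue:
  λ = 0: one block (gm = 1), so the single block has size am = 3 → block sizes [3]

Assembling the blocks gives a Jordan form
J =
  [0, 1, 0]
  [0, 0, 1]
  [0, 0, 0]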